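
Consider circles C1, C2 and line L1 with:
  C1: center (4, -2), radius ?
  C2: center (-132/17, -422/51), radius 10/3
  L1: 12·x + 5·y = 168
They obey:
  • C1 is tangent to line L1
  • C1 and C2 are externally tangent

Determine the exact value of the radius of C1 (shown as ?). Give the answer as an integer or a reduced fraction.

10

1. [C1‖L1]  r_C1² − 100 = 0  ⇒  r_C1 = 10 (r>0 drops 1)
2. [ext C1·C2]  r_C1² + (20/3)r_C1 − 500/3 = 0  ⇒  r_C1 = 10 (r>0 drops 1)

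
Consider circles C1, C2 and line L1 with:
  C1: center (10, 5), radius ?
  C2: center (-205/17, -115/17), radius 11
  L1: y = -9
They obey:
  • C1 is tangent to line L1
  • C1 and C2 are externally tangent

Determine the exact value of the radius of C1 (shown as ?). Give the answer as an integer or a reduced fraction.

14

1. [C1‖L1]  r_C1² − 196 = 0  ⇒  r_C1 = 14 (r>0 drops 1)
2. [ext C1·C2]  r_C1² + 22r_C1 − 504 = 0  ⇒  r_C1 = 14 (r>0 drops 1)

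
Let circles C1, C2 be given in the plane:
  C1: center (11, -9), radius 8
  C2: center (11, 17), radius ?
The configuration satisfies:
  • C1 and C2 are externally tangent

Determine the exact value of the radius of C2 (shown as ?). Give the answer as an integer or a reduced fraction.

1. [ext C1·C2]  r_C2² + 16r_C2 − 612 = 0  ⇒  r_C2 = 18 (r>0 drops 1)

18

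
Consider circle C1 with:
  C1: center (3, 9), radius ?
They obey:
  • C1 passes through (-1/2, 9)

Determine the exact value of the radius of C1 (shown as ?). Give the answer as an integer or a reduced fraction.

7/2

1. [C1∋P]  r_C1² − 49/4 = 0  ⇒  r_C1 = 7/2 (r>0 drops 1)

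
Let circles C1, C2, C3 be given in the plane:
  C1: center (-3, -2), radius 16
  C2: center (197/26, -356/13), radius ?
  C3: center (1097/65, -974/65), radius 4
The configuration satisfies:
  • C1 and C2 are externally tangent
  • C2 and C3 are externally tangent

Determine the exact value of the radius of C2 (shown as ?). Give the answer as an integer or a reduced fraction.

23/2

1. [ext C1·C2]  r_C2² + 32r_C2 − 2001/4 = 0  ⇒  r_C2 = 23/2 (r>0 drops 1)
2. [ext C2·C3]  r_C2² + 8r_C2 − 897/4 = 0  ⇒  r_C2 = 23/2 (r>0 drops 1)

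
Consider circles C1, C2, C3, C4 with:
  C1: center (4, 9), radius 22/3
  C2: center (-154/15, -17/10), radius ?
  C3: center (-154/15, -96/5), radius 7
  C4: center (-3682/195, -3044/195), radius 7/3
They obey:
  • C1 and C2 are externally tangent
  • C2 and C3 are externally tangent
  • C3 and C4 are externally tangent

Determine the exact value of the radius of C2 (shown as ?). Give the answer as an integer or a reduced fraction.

21/2

1. [ext C1·C2]  r_C2² + (44/3)r_C2 − 1057/4 = 0  ⇒  r_C2 = 21/2 (r>0 drops 1)
2. [ext C2·C3]  r_C2² + 14r_C2 − 1029/4 = 0  ⇒  r_C2 = 21/2 (r>0 drops 1)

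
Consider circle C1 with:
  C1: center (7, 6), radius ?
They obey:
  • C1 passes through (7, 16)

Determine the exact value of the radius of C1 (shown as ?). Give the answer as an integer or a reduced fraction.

10

1. [C1∋P]  r_C1² − 100 = 0  ⇒  r_C1 = 10 (r>0 drops 1)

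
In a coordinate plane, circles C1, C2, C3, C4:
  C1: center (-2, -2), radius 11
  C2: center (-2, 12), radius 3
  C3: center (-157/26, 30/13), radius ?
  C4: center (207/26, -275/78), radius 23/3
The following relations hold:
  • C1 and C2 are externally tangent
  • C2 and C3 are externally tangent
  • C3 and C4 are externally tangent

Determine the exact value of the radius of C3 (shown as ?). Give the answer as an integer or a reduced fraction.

15/2

1. [ext C2·C3]  r_C3² + 6r_C3 − 405/4 = 0  ⇒  r_C3 = 15/2 (r>0 drops 1)
2. [ext C3·C4]  r_C3² + (46/3)r_C3 − 685/4 = 0  ⇒  r_C3 = 15/2 (r>0 drops 1)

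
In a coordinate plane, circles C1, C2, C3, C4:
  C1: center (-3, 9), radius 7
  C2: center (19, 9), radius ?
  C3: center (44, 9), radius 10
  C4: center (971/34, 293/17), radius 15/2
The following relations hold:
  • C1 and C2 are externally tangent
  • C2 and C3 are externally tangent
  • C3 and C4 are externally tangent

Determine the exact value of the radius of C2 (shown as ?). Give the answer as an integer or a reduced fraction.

1. [ext C1·C2]  r_C2² + 14r_C2 − 435 = 0  ⇒  r_C2 = 15 (r>0 drops 1)
2. [ext C2·C3]  r_C2² + 20r_C2 − 525 = 0  ⇒  r_C2 = 15 (r>0 drops 1)

15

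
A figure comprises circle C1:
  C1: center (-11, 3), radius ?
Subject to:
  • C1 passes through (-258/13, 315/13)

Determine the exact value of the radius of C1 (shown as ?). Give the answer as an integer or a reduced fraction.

23

1. [C1∋P]  r_C1² − 529 = 0  ⇒  r_C1 = 23 (r>0 drops 1)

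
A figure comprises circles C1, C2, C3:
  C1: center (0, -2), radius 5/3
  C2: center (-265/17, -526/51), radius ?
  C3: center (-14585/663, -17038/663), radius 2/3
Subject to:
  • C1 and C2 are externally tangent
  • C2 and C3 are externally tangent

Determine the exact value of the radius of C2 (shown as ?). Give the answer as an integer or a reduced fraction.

1. [ext C1·C2]  r_C2² + (10/3)r_C2 − 928/3 = 0  ⇒  r_C2 = 16 (r>0 drops 1)
2. [ext C2·C3]  r_C2² + (4/3)r_C2 − 832/3 = 0  ⇒  r_C2 = 16 (r>0 drops 1)

16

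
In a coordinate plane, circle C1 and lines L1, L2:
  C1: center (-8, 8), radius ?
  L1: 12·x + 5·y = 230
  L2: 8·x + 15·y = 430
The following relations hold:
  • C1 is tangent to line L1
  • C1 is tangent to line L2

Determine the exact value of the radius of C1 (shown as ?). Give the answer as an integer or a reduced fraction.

1. [C1‖L1]  r_C1² − 484 = 0  ⇒  r_C1 = 22 (r>0 drops 1)
2. [C1‖L2]  r_C1² − 484 = 0  ⇒  r_C1 = 22 (r>0 drops 1)

22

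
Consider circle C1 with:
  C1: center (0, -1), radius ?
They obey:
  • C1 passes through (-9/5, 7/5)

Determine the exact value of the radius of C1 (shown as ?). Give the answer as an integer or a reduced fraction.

3

1. [C1∋P]  r_C1² − 9 = 0  ⇒  r_C1 = 3 (r>0 drops 1)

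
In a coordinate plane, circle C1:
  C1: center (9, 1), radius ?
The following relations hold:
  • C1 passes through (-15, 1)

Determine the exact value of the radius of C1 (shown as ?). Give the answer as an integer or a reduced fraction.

1. [C1∋P]  r_C1² − 576 = 0  ⇒  r_C1 = 24 (r>0 drops 1)

24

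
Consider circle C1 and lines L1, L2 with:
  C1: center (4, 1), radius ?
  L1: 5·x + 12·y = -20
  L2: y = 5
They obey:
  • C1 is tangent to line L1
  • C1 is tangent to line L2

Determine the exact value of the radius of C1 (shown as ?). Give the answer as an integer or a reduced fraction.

4

1. [C1‖L1]  r_C1² − 16 = 0  ⇒  r_C1 = 4 (r>0 drops 1)
2. [C1‖L2]  r_C1² − 16 = 0  ⇒  r_C1 = 4 (r>0 drops 1)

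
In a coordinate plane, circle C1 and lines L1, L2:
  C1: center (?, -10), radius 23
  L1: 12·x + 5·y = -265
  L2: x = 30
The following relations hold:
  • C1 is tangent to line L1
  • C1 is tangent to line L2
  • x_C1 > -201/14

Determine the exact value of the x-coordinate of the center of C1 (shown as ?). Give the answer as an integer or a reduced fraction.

7

1. [C1‖L1]  x_C1² + (215/6)x_C1 − 1799/6 = 0  ⇒  x_C1 = -257/6 or 7
2. [C1‖L2]  x_C1² − 60x_C1 + 371 = 0  ⇒  x_C1 = 7 or 53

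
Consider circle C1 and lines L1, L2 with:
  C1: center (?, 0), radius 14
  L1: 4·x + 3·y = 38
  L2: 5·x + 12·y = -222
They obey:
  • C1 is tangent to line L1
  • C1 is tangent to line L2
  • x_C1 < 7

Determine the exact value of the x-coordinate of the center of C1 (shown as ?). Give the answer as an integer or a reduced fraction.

1. [C1‖L1]  x_C1² − 19x_C1 − 216 = 0  ⇒  x_C1 = -8 or 27
2. [C1‖L2]  x_C1² + (444/5)x_C1 + 3232/5 = 0  ⇒  x_C1 = -404/5 or -8

-8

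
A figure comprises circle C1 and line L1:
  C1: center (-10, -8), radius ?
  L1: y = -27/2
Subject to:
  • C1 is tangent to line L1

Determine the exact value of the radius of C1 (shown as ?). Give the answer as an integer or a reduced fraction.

11/2

1. [C1‖L1]  r_C1² − 121/4 = 0  ⇒  r_C1 = 11/2 (r>0 drops 1)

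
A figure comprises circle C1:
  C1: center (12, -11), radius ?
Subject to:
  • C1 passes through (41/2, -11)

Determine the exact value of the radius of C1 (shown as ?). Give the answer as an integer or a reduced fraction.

17/2

1. [C1∋P]  r_C1² − 289/4 = 0  ⇒  r_C1 = 17/2 (r>0 drops 1)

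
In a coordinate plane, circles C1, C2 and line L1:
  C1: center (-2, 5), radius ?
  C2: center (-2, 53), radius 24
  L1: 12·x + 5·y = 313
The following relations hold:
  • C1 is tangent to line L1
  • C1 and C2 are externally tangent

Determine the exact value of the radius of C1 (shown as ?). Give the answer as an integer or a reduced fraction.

24

1. [C1‖L1]  r_C1² − 576 = 0  ⇒  r_C1 = 24 (r>0 drops 1)
2. [ext C1·C2]  r_C1² + 48r_C1 − 1728 = 0  ⇒  r_C1 = 24 (r>0 drops 1)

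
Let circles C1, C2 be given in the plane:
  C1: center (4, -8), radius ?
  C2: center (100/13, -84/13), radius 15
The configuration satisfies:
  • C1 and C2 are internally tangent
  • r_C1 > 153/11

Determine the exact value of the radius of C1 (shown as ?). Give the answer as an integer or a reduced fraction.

19

1. [int C1,C2]  r_C1² − 30r_C1 + 209 = 0  ⇒  r_C1 = 11 or 19
2. given r_C1 > 153/11: keep 19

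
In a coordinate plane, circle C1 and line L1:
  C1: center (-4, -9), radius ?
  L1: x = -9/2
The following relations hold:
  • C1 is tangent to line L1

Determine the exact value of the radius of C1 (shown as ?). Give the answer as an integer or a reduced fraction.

1/2

1. [C1‖L1]  r_C1² − 1/4 = 0  ⇒  r_C1 = 1/2 (r>0 drops 1)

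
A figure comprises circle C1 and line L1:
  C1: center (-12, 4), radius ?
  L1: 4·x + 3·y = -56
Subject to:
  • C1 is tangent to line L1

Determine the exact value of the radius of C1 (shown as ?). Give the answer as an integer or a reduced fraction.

4

1. [C1‖L1]  r_C1² − 16 = 0  ⇒  r_C1 = 4 (r>0 drops 1)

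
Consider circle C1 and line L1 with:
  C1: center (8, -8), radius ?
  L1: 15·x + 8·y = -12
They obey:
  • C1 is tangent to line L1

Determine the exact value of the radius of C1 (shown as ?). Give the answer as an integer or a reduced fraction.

4

1. [C1‖L1]  r_C1² − 16 = 0  ⇒  r_C1 = 4 (r>0 drops 1)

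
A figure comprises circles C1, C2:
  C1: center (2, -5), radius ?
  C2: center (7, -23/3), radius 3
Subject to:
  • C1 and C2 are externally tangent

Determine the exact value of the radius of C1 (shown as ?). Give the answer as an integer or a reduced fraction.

1. [ext C1·C2]  r_C1² + 6r_C1 − 208/9 = 0  ⇒  r_C1 = 8/3 (r>0 drops 1)

8/3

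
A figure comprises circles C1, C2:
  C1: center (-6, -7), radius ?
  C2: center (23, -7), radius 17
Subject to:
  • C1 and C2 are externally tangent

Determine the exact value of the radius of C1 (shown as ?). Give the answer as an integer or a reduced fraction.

12

1. [ext C1·C2]  r_C1² + 34r_C1 − 552 = 0  ⇒  r_C1 = 12 (r>0 drops 1)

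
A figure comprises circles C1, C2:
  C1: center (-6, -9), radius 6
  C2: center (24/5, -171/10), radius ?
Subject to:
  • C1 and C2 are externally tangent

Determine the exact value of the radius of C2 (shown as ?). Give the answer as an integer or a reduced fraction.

15/2

1. [ext C1·C2]  r_C2² + 12r_C2 − 585/4 = 0  ⇒  r_C2 = 15/2 (r>0 drops 1)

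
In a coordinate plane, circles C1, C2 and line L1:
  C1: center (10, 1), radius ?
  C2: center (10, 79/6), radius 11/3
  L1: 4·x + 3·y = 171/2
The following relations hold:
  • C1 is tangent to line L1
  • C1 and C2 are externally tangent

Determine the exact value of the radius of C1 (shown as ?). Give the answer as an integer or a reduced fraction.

1. [C1‖L1]  r_C1² − 289/4 = 0  ⇒  r_C1 = 17/2 (r>0 drops 1)
2. [ext C1·C2]  r_C1² + (22/3)r_C1 − 1615/12 = 0  ⇒  r_C1 = 17/2 (r>0 drops 1)

17/2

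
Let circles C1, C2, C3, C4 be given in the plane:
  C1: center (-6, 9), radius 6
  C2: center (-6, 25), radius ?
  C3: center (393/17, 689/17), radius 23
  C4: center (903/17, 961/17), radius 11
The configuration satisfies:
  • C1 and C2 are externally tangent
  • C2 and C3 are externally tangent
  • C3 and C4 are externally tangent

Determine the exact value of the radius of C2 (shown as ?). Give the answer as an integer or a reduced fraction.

1. [ext C1·C2]  r_C2² + 12r_C2 − 220 = 0  ⇒  r_C2 = 10 (r>0 drops 1)
2. [ext C2·C3]  r_C2² + 46r_C2 − 560 = 0  ⇒  r_C2 = 10 (r>0 drops 1)

10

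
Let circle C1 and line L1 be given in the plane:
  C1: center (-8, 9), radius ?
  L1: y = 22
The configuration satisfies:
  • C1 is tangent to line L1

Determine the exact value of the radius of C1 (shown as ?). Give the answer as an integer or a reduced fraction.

13

1. [C1‖L1]  r_C1² − 169 = 0  ⇒  r_C1 = 13 (r>0 drops 1)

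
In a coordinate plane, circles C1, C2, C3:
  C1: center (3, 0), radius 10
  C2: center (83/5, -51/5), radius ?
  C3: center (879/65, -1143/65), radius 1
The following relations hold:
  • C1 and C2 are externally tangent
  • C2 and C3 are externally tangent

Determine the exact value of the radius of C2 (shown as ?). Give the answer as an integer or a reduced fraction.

7

1. [ext C1·C2]  r_C2² + 20r_C2 − 189 = 0  ⇒  r_C2 = 7 (r>0 drops 1)
2. [ext C2·C3]  r_C2² + 2r_C2 − 63 = 0  ⇒  r_C2 = 7 (r>0 drops 1)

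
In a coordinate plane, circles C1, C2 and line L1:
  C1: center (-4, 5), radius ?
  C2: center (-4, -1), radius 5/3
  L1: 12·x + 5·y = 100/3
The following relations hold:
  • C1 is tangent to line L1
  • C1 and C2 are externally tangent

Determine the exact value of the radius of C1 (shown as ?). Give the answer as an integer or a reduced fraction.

13/3

1. [C1‖L1]  r_C1² − 169/9 = 0  ⇒  r_C1 = 13/3 (r>0 drops 1)
2. [ext C1·C2]  r_C1² + (10/3)r_C1 − 299/9 = 0  ⇒  r_C1 = 13/3 (r>0 drops 1)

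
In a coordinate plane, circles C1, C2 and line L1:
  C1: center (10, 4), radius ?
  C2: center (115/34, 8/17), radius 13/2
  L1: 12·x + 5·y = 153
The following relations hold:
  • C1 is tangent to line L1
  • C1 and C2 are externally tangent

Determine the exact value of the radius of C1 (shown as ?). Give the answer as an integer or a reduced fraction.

1. [C1‖L1]  r_C1² − 1 = 0  ⇒  r_C1 = 1 (r>0 drops 1)
2. [ext C1·C2]  r_C1² + 13r_C1 − 14 = 0  ⇒  r_C1 = 1 (r>0 drops 1)

1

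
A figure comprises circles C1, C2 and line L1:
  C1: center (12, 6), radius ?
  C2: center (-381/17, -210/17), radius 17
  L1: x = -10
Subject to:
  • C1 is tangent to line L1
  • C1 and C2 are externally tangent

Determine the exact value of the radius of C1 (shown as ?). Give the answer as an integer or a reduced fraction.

22

1. [C1‖L1]  r_C1² − 484 = 0  ⇒  r_C1 = 22 (r>0 drops 1)
2. [ext C1·C2]  r_C1² + 34r_C1 − 1232 = 0  ⇒  r_C1 = 22 (r>0 drops 1)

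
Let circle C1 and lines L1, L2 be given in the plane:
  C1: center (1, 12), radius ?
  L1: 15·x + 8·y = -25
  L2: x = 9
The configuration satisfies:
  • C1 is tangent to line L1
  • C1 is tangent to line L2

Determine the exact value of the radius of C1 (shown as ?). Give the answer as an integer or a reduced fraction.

8

1. [C1‖L1]  r_C1² − 64 = 0  ⇒  r_C1 = 8 (r>0 drops 1)
2. [C1‖L2]  r_C1² − 64 = 0  ⇒  r_C1 = 8 (r>0 drops 1)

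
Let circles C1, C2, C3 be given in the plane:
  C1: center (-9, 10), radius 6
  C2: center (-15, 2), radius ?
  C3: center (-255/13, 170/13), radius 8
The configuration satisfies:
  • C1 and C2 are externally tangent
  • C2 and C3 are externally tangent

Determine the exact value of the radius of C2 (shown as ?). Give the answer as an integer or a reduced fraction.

1. [ext C1·C2]  r_C2² + 12r_C2 − 64 = 0  ⇒  r_C2 = 4 (r>0 drops 1)
2. [ext C2·C3]  r_C2² + 16r_C2 − 80 = 0  ⇒  r_C2 = 4 (r>0 drops 1)

4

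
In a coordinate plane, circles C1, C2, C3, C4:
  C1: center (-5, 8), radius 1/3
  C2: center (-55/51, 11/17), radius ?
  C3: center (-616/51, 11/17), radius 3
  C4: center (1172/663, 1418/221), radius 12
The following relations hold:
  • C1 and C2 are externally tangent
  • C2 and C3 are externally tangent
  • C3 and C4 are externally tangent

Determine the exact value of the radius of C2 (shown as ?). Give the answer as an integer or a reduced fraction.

8

1. [ext C1·C2]  r_C2² + (2/3)r_C2 − 208/3 = 0  ⇒  r_C2 = 8 (r>0 drops 1)
2. [ext C2·C3]  r_C2² + 6r_C2 − 112 = 0  ⇒  r_C2 = 8 (r>0 drops 1)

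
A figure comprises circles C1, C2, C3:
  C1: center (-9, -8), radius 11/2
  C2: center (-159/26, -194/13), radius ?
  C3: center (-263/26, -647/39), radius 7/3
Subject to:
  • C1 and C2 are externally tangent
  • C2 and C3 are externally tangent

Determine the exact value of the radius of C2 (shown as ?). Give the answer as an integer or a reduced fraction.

2

1. [ext C1·C2]  r_C2² + 11r_C2 − 26 = 0  ⇒  r_C2 = 2 (r>0 drops 1)
2. [ext C2·C3]  r_C2² + (14/3)r_C2 − 40/3 = 0  ⇒  r_C2 = 2 (r>0 drops 1)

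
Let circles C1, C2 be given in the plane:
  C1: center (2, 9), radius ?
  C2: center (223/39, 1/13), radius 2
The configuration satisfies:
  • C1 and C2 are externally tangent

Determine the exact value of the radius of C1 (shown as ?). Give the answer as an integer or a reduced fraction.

1. [ext C1·C2]  r_C1² + 4r_C1 − 805/9 = 0  ⇒  r_C1 = 23/3 (r>0 drops 1)

23/3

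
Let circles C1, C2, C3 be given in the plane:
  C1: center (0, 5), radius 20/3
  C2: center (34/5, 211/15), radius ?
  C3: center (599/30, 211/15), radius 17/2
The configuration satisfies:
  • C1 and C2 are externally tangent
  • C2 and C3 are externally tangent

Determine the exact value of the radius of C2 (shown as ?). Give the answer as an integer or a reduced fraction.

1. [ext C1·C2]  r_C2² + (40/3)r_C2 − 84 = 0  ⇒  r_C2 = 14/3 (r>0 drops 1)
2. [ext C2·C3]  r_C2² + 17r_C2 − 910/9 = 0  ⇒  r_C2 = 14/3 (r>0 drops 1)

14/3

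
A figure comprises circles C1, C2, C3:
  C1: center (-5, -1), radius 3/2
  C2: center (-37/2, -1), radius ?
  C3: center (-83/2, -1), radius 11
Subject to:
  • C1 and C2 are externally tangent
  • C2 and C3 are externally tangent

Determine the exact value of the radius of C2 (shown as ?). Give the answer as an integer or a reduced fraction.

12

1. [ext C1·C2]  r_C2² + 3r_C2 − 180 = 0  ⇒  r_C2 = 12 (r>0 drops 1)
2. [ext C2·C3]  r_C2² + 22r_C2 − 408 = 0  ⇒  r_C2 = 12 (r>0 drops 1)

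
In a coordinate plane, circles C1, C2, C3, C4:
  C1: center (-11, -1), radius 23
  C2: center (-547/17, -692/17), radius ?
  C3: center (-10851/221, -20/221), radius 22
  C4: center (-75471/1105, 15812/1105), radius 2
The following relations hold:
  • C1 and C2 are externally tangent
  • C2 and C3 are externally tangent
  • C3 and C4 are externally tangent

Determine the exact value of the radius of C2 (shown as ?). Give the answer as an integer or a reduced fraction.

22

1. [ext C1·C2]  r_C2² + 46r_C2 − 1496 = 0  ⇒  r_C2 = 22 (r>0 drops 1)
2. [ext C2·C3]  r_C2² + 44r_C2 − 1452 = 0  ⇒  r_C2 = 22 (r>0 drops 1)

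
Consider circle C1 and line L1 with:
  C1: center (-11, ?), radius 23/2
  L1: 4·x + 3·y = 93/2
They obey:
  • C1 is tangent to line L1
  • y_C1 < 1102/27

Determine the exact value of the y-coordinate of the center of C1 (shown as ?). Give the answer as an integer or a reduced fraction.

11

1. [C1‖L1]  y_C1² − (181/3)y_C1 + 1628/3 = 0  ⇒  y_C1 = 11 or 148/3
2. given y_C1 < 1102/27: keep 11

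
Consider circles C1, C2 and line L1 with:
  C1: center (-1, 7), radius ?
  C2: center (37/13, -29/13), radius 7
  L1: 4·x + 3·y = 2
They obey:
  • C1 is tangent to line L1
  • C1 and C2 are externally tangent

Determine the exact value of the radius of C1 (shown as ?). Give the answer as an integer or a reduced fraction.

3

1. [C1‖L1]  r_C1² − 9 = 0  ⇒  r_C1 = 3 (r>0 drops 1)
2. [ext C1·C2]  r_C1² + 14r_C1 − 51 = 0  ⇒  r_C1 = 3 (r>0 drops 1)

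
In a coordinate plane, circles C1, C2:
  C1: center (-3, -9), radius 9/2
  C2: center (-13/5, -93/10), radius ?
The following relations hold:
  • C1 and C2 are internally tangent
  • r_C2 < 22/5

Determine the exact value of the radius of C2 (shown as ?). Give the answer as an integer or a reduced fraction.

4

1. [int C1,C2]  r_C2² − 9r_C2 + 20 = 0  ⇒  r_C2 = 4 or 5
2. given r_C2 < 22/5: keep 4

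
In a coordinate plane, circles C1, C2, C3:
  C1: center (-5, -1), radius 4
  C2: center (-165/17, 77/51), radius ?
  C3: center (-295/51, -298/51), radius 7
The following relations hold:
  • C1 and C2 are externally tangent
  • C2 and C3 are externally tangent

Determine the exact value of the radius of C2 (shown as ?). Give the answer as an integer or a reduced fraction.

1. [ext C1·C2]  r_C2² + 8r_C2 − 112/9 = 0  ⇒  r_C2 = 4/3 (r>0 drops 1)
2. [ext C2·C3]  r_C2² + 14r_C2 − 184/9 = 0  ⇒  r_C2 = 4/3 (r>0 drops 1)

4/3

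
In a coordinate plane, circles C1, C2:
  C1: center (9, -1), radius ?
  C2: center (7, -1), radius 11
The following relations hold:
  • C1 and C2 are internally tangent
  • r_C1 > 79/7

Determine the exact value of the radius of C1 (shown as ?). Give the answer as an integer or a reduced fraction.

13

1. [int C1,C2]  r_C1² − 22r_C1 + 117 = 0  ⇒  r_C1 = 9 or 13
2. given r_C1 > 79/7: keep 13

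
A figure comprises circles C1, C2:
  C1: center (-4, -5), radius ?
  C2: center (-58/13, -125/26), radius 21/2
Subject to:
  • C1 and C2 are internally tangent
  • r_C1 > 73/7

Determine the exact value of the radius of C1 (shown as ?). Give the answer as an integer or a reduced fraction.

11

1. [int C1,C2]  r_C1² − 21r_C1 + 110 = 0  ⇒  r_C1 = 10 or 11
2. given r_C1 > 73/7: keep 11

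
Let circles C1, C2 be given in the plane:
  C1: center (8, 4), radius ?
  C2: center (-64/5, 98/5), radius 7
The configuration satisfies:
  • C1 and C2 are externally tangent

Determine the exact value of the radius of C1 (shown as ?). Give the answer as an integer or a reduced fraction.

1. [ext C1·C2]  r_C1² + 14r_C1 − 627 = 0  ⇒  r_C1 = 19 (r>0 drops 1)

19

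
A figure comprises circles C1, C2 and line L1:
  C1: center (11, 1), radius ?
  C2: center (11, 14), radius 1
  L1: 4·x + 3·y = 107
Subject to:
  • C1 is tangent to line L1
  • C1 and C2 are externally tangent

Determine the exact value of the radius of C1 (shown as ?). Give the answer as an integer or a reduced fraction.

12

1. [C1‖L1]  r_C1² − 144 = 0  ⇒  r_C1 = 12 (r>0 drops 1)
2. [ext C1·C2]  r_C1² + 2r_C1 − 168 = 0  ⇒  r_C1 = 12 (r>0 drops 1)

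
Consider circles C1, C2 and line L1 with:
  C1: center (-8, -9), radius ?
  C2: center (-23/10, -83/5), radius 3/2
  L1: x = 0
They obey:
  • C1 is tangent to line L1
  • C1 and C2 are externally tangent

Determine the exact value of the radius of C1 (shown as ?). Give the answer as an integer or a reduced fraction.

1. [C1‖L1]  r_C1² − 64 = 0  ⇒  r_C1 = 8 (r>0 drops 1)
2. [ext C1·C2]  r_C1² + 3r_C1 − 88 = 0  ⇒  r_C1 = 8 (r>0 drops 1)

8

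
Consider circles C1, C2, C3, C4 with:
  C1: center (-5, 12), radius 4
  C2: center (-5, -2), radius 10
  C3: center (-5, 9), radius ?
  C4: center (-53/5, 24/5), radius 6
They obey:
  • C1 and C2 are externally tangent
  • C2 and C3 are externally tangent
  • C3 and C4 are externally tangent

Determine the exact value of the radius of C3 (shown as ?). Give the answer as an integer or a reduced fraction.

1. [ext C2·C3]  r_C3² + 20r_C3 − 21 = 0  ⇒  r_C3 = 1 (r>0 drops 1)
2. [ext C3·C4]  r_C3² + 12r_C3 − 13 = 0  ⇒  r_C3 = 1 (r>0 drops 1)

1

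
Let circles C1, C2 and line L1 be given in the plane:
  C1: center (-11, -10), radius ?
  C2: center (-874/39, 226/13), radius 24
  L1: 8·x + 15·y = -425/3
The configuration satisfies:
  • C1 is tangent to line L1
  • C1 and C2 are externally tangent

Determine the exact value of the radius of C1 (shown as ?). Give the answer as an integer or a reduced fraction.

1. [C1‖L1]  r_C1² − 289/9 = 0  ⇒  r_C1 = 17/3 (r>0 drops 1)
2. [ext C1·C2]  r_C1² + 48r_C1 − 2737/9 = 0  ⇒  r_C1 = 17/3 (r>0 drops 1)

17/3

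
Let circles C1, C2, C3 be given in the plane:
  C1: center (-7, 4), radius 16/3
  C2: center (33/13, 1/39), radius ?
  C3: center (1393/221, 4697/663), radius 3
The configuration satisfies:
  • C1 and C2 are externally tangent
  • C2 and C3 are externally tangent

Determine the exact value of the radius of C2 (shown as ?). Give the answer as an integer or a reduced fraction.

1. [ext C1·C2]  r_C2² + (32/3)r_C2 − 235/3 = 0  ⇒  r_C2 = 5 (r>0 drops 1)
2. [ext C2·C3]  r_C2² + 6r_C2 − 55 = 0  ⇒  r_C2 = 5 (r>0 drops 1)

5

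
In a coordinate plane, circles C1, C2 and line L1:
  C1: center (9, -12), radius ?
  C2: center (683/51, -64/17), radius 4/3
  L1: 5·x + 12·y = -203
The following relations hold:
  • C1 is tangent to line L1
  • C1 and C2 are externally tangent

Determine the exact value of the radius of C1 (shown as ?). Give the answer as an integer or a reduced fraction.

8

1. [C1‖L1]  r_C1² − 64 = 0  ⇒  r_C1 = 8 (r>0 drops 1)
2. [ext C1·C2]  r_C1² + (8/3)r_C1 − 256/3 = 0  ⇒  r_C1 = 8 (r>0 drops 1)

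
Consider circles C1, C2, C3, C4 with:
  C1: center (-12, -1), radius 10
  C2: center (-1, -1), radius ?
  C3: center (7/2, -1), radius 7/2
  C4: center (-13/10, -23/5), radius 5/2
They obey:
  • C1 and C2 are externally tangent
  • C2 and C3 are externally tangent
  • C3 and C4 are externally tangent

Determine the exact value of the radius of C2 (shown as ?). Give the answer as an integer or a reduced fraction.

1

1. [ext C1·C2]  r_C2² + 20r_C2 − 21 = 0  ⇒  r_C2 = 1 (r>0 drops 1)
2. [ext C2·C3]  r_C2² + 7r_C2 − 8 = 0  ⇒  r_C2 = 1 (r>0 drops 1)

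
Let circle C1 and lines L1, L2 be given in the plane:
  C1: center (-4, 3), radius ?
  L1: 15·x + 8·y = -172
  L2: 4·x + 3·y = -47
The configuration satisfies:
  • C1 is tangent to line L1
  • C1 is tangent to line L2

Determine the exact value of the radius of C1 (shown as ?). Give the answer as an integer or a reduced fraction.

8

1. [C1‖L1]  r_C1² − 64 = 0  ⇒  r_C1 = 8 (r>0 drops 1)
2. [C1‖L2]  r_C1² − 64 = 0  ⇒  r_C1 = 8 (r>0 drops 1)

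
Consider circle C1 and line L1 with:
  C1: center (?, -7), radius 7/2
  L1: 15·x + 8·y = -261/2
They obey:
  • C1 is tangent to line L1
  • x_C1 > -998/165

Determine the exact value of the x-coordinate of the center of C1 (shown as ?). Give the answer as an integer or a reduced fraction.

-1

1. [C1‖L1]  x_C1² + (149/15)x_C1 + 134/15 = 0  ⇒  x_C1 = -134/15 or -1
2. given x_C1 > -998/165: keep -1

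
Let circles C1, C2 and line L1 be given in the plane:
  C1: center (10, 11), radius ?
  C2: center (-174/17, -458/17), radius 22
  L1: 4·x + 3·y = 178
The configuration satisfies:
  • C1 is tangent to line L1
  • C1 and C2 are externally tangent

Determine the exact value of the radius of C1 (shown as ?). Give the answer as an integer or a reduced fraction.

1. [C1‖L1]  r_C1² − 441 = 0  ⇒  r_C1 = 21 (r>0 drops 1)
2. [ext C1·C2]  r_C1² + 44r_C1 − 1365 = 0  ⇒  r_C1 = 21 (r>0 drops 1)

21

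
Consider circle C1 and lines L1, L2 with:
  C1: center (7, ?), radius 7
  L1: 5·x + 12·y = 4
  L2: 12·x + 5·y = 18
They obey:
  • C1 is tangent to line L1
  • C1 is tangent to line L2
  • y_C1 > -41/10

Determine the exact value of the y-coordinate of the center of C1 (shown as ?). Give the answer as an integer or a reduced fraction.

5

1. [C1‖L1]  y_C1² + (31/6)y_C1 − 305/6 = 0  ⇒  y_C1 = -61/6 or 5
2. [C1‖L2]  y_C1² + (132/5)y_C1 − 157 = 0  ⇒  y_C1 = -157/5 or 5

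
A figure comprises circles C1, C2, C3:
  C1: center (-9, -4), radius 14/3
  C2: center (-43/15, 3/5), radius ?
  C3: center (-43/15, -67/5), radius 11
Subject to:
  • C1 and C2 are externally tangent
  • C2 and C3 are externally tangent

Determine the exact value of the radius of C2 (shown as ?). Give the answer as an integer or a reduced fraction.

1. [ext C1·C2]  r_C2² + (28/3)r_C2 − 37 = 0  ⇒  r_C2 = 3 (r>0 drops 1)
2. [ext C2·C3]  r_C2² + 22r_C2 − 75 = 0  ⇒  r_C2 = 3 (r>0 drops 1)

3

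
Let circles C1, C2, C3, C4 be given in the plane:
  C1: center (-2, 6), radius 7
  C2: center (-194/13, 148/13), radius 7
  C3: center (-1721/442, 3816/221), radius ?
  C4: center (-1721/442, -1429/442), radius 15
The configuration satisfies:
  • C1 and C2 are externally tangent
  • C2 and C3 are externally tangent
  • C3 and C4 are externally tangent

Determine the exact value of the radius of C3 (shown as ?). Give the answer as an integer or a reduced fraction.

11/2

1. [ext C2·C3]  r_C3² + 14r_C3 − 429/4 = 0  ⇒  r_C3 = 11/2 (r>0 drops 1)
2. [ext C3·C4]  r_C3² + 30r_C3 − 781/4 = 0  ⇒  r_C3 = 11/2 (r>0 drops 1)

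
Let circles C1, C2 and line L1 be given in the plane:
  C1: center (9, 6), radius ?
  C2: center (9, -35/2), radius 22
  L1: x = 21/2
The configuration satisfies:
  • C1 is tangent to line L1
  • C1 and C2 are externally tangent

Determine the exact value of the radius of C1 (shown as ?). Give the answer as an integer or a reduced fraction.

1. [C1‖L1]  r_C1² − 9/4 = 0  ⇒  r_C1 = 3/2 (r>0 drops 1)
2. [ext C1·C2]  r_C1² + 44r_C1 − 273/4 = 0  ⇒  r_C1 = 3/2 (r>0 drops 1)

3/2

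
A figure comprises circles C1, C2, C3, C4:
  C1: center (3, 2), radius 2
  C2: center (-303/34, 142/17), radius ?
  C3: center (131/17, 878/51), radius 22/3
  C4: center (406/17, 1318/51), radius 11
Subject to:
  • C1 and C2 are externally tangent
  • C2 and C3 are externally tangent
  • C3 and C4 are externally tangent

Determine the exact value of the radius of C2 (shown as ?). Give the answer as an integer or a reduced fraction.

23/2

1. [ext C1·C2]  r_C2² + 4r_C2 − 713/4 = 0  ⇒  r_C2 = 23/2 (r>0 drops 1)
2. [ext C2·C3]  r_C2² + (44/3)r_C2 − 3611/12 = 0  ⇒  r_C2 = 23/2 (r>0 drops 1)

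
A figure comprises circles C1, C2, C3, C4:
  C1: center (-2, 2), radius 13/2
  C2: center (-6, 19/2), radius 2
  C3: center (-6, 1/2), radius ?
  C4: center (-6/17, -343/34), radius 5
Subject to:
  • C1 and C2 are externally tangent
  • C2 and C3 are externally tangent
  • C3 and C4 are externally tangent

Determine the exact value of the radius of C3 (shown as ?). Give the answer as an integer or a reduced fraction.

7

1. [ext C2·C3]  r_C3² + 4r_C3 − 77 = 0  ⇒  r_C3 = 7 (r>0 drops 1)
2. [ext C3·C4]  r_C3² + 10r_C3 − 119 = 0  ⇒  r_C3 = 7 (r>0 drops 1)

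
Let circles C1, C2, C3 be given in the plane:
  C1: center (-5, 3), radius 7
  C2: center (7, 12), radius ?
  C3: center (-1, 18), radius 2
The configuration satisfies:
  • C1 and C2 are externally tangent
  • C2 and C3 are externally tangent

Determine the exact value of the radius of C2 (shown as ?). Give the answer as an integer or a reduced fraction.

1. [ext C1·C2]  r_C2² + 14r_C2 − 176 = 0  ⇒  r_C2 = 8 (r>0 drops 1)
2. [ext C2·C3]  r_C2² + 4r_C2 − 96 = 0  ⇒  r_C2 = 8 (r>0 drops 1)

8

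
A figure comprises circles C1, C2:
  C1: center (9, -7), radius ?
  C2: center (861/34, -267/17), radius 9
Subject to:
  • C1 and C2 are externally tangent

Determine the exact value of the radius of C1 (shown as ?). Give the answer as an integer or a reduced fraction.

1. [ext C1·C2]  r_C1² + 18r_C1 − 1045/4 = 0  ⇒  r_C1 = 19/2 (r>0 drops 1)

19/2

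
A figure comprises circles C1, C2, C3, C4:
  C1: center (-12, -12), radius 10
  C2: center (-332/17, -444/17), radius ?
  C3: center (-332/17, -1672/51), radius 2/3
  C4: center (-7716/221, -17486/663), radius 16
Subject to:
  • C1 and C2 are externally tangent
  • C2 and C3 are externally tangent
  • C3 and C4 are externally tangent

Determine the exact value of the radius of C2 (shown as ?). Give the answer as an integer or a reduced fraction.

6

1. [ext C1·C2]  r_C2² + 20r_C2 − 156 = 0  ⇒  r_C2 = 6 (r>0 drops 1)
2. [ext C2·C3]  r_C2² + (4/3)r_C2 − 44 = 0  ⇒  r_C2 = 6 (r>0 drops 1)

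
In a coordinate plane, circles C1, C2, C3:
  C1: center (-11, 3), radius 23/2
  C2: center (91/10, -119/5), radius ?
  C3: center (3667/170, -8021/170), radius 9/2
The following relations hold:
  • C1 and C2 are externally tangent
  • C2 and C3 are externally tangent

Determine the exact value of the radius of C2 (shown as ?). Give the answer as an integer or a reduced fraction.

1. [ext C1·C2]  r_C2² + 23r_C2 − 990 = 0  ⇒  r_C2 = 22 (r>0 drops 1)
2. [ext C2·C3]  r_C2² + 9r_C2 − 682 = 0  ⇒  r_C2 = 22 (r>0 drops 1)

22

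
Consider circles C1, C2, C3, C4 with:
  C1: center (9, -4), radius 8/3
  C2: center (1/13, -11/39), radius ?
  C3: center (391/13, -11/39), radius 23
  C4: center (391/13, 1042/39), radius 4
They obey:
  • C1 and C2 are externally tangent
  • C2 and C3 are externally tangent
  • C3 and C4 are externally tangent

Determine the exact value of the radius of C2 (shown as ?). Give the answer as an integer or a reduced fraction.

1. [ext C1·C2]  r_C2² + (16/3)r_C2 − 259/3 = 0  ⇒  r_C2 = 7 (r>0 drops 1)
2. [ext C2·C3]  r_C2² + 46r_C2 − 371 = 0  ⇒  r_C2 = 7 (r>0 drops 1)

7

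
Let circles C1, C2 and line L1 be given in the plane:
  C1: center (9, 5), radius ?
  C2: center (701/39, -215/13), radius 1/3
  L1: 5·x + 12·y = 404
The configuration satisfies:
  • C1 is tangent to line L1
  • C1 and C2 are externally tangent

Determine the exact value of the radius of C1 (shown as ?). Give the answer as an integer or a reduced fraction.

1. [C1‖L1]  r_C1² − 529 = 0  ⇒  r_C1 = 23 (r>0 drops 1)
2. [ext C1·C2]  r_C1² + (2/3)r_C1 − 1633/3 = 0  ⇒  r_C1 = 23 (r>0 drops 1)

23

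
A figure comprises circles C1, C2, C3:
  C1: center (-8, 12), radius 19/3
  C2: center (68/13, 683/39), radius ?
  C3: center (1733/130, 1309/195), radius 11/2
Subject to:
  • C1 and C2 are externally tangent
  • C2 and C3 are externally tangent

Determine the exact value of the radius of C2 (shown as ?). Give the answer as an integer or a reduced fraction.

1. [ext C1·C2]  r_C2² + (38/3)r_C2 − 496/3 = 0  ⇒  r_C2 = 8 (r>0 drops 1)
2. [ext C2·C3]  r_C2² + 11r_C2 − 152 = 0  ⇒  r_C2 = 8 (r>0 drops 1)

8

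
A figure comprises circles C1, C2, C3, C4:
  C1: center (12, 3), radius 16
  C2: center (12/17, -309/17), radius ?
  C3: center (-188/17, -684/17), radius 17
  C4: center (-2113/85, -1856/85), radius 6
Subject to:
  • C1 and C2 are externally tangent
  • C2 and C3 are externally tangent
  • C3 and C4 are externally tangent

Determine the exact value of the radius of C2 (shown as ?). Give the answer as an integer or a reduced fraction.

1. [ext C1·C2]  r_C2² + 32r_C2 − 320 = 0  ⇒  r_C2 = 8 (r>0 drops 1)
2. [ext C2·C3]  r_C2² + 34r_C2 − 336 = 0  ⇒  r_C2 = 8 (r>0 drops 1)

8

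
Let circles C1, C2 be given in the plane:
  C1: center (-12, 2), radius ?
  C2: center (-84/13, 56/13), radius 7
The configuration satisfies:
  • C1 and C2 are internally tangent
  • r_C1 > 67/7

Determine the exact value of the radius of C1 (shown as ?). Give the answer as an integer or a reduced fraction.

1. [int C1,C2]  r_C1² − 14r_C1 + 13 = 0  ⇒  r_C1 = 1 or 13
2. given r_C1 > 67/7: keep 13

13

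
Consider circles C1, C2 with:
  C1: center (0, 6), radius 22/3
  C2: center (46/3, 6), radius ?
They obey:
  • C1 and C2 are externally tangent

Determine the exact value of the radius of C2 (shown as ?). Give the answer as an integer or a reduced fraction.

8

1. [ext C1·C2]  r_C2² + (44/3)r_C2 − 544/3 = 0  ⇒  r_C2 = 8 (r>0 drops 1)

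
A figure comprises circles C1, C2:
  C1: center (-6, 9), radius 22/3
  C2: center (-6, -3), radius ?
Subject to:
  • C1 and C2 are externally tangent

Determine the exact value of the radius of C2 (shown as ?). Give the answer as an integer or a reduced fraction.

14/3

1. [ext C1·C2]  r_C2² + (44/3)r_C2 − 812/9 = 0  ⇒  r_C2 = 14/3 (r>0 drops 1)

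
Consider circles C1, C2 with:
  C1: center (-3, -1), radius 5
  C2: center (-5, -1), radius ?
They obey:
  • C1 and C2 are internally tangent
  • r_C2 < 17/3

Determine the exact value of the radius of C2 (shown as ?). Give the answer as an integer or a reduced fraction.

1. [int C1,C2]  r_C2² − 10r_C2 + 21 = 0  ⇒  r_C2 = 3 or 7
2. given r_C2 < 17/3: keep 3

3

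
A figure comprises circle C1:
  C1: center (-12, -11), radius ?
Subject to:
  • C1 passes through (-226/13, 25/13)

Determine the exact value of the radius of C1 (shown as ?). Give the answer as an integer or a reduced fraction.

14

1. [C1∋P]  r_C1² − 196 = 0  ⇒  r_C1 = 14 (r>0 drops 1)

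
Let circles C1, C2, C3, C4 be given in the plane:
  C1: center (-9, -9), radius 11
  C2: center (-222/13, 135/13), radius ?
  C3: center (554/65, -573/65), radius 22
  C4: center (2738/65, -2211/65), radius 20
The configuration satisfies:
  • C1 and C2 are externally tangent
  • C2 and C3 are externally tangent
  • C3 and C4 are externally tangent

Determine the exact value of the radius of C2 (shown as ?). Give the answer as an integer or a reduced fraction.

10

1. [ext C1·C2]  r_C2² + 22r_C2 − 320 = 0  ⇒  r_C2 = 10 (r>0 drops 1)
2. [ext C2·C3]  r_C2² + 44r_C2 − 540 = 0  ⇒  r_C2 = 10 (r>0 drops 1)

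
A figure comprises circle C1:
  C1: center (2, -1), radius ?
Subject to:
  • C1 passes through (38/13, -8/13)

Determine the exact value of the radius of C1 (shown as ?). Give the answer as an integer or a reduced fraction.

1. [C1∋P]  r_C1² − 1 = 0  ⇒  r_C1 = 1 (r>0 drops 1)

1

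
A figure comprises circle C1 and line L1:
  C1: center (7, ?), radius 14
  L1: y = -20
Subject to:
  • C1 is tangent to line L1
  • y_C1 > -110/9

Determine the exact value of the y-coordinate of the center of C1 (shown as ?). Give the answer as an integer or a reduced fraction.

1. [C1‖L1]  y_C1² + 40y_C1 + 204 = 0  ⇒  y_C1 = -34 or -6
2. given y_C1 > -110/9: keep -6

-6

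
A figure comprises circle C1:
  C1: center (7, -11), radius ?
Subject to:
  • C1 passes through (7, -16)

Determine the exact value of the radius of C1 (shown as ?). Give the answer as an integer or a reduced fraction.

1. [C1∋P]  r_C1² − 25 = 0  ⇒  r_C1 = 5 (r>0 drops 1)

5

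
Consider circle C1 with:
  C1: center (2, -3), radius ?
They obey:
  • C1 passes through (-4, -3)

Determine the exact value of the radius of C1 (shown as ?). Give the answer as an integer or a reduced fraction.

6

1. [C1∋P]  r_C1² − 36 = 0  ⇒  r_C1 = 6 (r>0 drops 1)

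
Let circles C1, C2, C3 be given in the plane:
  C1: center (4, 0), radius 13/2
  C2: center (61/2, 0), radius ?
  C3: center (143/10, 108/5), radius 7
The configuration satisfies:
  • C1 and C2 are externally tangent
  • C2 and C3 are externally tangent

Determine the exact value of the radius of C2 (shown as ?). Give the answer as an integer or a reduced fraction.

1. [ext C1·C2]  r_C2² + 13r_C2 − 660 = 0  ⇒  r_C2 = 20 (r>0 drops 1)
2. [ext C2·C3]  r_C2² + 14r_C2 − 680 = 0  ⇒  r_C2 = 20 (r>0 drops 1)

20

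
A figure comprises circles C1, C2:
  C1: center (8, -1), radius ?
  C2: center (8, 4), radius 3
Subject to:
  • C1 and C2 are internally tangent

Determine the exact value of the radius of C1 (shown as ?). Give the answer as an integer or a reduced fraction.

1. [int C1,C2]  r_C1² − 6r_C1 − 16 = 0  ⇒  r_C1 = 8 (r>0 drops 1)

8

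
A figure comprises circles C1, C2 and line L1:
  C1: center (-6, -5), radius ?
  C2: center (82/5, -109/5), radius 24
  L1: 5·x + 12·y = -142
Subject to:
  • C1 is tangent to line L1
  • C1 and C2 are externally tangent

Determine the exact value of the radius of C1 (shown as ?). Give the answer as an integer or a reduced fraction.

4

1. [C1‖L1]  r_C1² − 16 = 0  ⇒  r_C1 = 4 (r>0 drops 1)
2. [ext C1·C2]  r_C1² + 48r_C1 − 208 = 0  ⇒  r_C1 = 4 (r>0 drops 1)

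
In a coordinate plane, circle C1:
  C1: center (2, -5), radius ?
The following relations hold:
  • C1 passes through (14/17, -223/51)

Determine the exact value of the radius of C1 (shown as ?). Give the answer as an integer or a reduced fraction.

1. [C1∋P]  r_C1² − 16/9 = 0  ⇒  r_C1 = 4/3 (r>0 drops 1)

4/3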